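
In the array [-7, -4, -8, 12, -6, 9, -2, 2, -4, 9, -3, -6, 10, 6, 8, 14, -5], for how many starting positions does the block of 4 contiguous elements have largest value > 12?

-7 -4 -8 12 → max 12
-4 -8 12 -6 → max 12
-8 12 -6 9 → max 12
12 -6 9 -2 → max 12
-6 9 -2 2 → max 9
9 -2 2 -4 → max 9
-2 2 -4 9 → max 9
2 -4 9 -3 → max 9
-4 9 -3 -6 → max 9
9 -3 -6 10 → max 10
-3 -6 10 6 → max 10
-6 10 6 8 → max 10
10 6 8 14 → max 14  > 12 ✓
6 8 14 -5 → max 14  > 12 ✓
2 windows satisfy the condition.

2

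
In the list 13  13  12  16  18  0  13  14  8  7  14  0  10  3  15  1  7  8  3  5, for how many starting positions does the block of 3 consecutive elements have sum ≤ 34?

(13, 13, 12) → sum 38
(13, 12, 16) → sum 41
(12, 16, 18) → sum 46
(16, 18, 0) → sum 34  ≤ 34 ✓
(18, 0, 13) → sum 31  ≤ 34 ✓
(0, 13, 14) → sum 27  ≤ 34 ✓
(13, 14, 8) → sum 35
(14, 8, 7) → sum 29  ≤ 34 ✓
(8, 7, 14) → sum 29  ≤ 34 ✓
(7, 14, 0) → sum 21  ≤ 34 ✓
(14, 0, 10) → sum 24  ≤ 34 ✓
(0, 10, 3) → sum 13  ≤ 34 ✓
(10, 3, 15) → sum 28  ≤ 34 ✓
(3, 15, 1) → sum 19  ≤ 34 ✓
(15, 1, 7) → sum 23  ≤ 34 ✓
(1, 7, 8) → sum 16  ≤ 34 ✓
(7, 8, 3) → sum 18  ≤ 34 ✓
(8, 3, 5) → sum 16  ≤ 34 ✓
14 windows satisfy the condition.

14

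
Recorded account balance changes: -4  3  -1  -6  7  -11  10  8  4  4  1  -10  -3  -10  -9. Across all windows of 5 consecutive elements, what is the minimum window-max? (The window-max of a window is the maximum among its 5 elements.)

Window maxs for each of the 11 positions:
[-4, 3, -1, -6, 7] → max 7
[3, -1, -6, 7, -11] → max 7
[-1, -6, 7, -11, 10] → max 10
[-6, 7, -11, 10, 8] → max 10
[7, -11, 10, 8, 4] → max 10
[-11, 10, 8, 4, 4] → max 10
[10, 8, 4, 4, 1] → max 10
[8, 4, 4, 1, -10] → max 8
[4, 4, 1, -10, -3] → max 4
[4, 1, -10, -3, -10] → max 4
[1, -10, -3, -10, -9] → max 1
Minimum of these is 1.

1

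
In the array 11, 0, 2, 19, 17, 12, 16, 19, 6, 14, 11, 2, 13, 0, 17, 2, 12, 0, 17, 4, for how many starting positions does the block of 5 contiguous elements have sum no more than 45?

6

[11, 0, 2, 19, 17] → sum 49
[0, 2, 19, 17, 12] → sum 50
[2, 19, 17, 12, 16] → sum 66
[19, 17, 12, 16, 19] → sum 83
[17, 12, 16, 19, 6] → sum 70
[12, 16, 19, 6, 14] → sum 67
[16, 19, 6, 14, 11] → sum 66
[19, 6, 14, 11, 2] → sum 52
[6, 14, 11, 2, 13] → sum 46
[14, 11, 2, 13, 0] → sum 40  ≤ 45 ✓
[11, 2, 13, 0, 17] → sum 43  ≤ 45 ✓
[2, 13, 0, 17, 2] → sum 34  ≤ 45 ✓
[13, 0, 17, 2, 12] → sum 44  ≤ 45 ✓
[0, 17, 2, 12, 0] → sum 31  ≤ 45 ✓
[17, 2, 12, 0, 17] → sum 48
[2, 12, 0, 17, 4] → sum 35  ≤ 45 ✓
6 windows satisfy the condition.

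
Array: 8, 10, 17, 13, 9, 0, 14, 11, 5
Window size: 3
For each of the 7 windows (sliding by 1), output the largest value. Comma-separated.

[8, 10, 17] → max 17
[10, 17, 13] → max 17
[17, 13, 9] → max 17
[13, 9, 0] → max 13
[9, 0, 14] → max 14
[0, 14, 11] → max 14
[14, 11, 5] → max 14

17, 17, 17, 13, 14, 14, 14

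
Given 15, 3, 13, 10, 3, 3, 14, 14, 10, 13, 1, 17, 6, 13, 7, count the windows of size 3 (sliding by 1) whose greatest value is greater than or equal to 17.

[15, 3, 13] → max 15
[3, 13, 10] → max 13
[13, 10, 3] → max 13
[10, 3, 3] → max 10
[3, 3, 14] → max 14
[3, 14, 14] → max 14
[14, 14, 10] → max 14
[14, 10, 13] → max 14
[10, 13, 1] → max 13
[13, 1, 17] → max 17  ≥ 17 ✓
[1, 17, 6] → max 17  ≥ 17 ✓
[17, 6, 13] → max 17  ≥ 17 ✓
[6, 13, 7] → max 13
3 windows satisfy the condition.

3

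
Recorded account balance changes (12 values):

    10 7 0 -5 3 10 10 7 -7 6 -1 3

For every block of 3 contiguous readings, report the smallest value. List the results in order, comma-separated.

0, -5, -5, -5, 3, 7, -7, -7, -7, -1

Sliding a size-3 window across the 12 values:
(10, 7, 0) → min 0
(7, 0, -5) → min -5
(0, -5, 3) → min -5
(-5, 3, 10) → min -5
(3, 10, 10) → min 3
(10, 10, 7) → min 7
(10, 7, -7) → min -7
(7, -7, 6) → min -7
(-7, 6, -1) → min -7
(6, -1, 3) → min -1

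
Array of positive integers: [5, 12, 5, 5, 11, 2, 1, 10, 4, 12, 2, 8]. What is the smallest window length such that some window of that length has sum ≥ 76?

12

add 5: running sum 5 < 76
add 12: running sum 17 < 76
add 5: running sum 22 < 76
add 5: running sum 27 < 76
add 11: running sum 38 < 76
add 2: running sum 40 < 76
add 1: running sum 41 < 76
add 10: running sum 51 < 76
add 4: running sum 55 < 76
add 12: running sum 67 < 76
add 2: running sum 69 < 76
add 8: shortest ending here [5, 12, 5, 5, 11, 2, 1, 10, 4, 12, 2, 8] sum 77, len 12
Shortest qualifying length: 12.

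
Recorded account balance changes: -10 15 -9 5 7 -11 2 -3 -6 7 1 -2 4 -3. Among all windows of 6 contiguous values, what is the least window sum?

-10

[-10, 15, -9, 5, 7, -11] → sum -3
[15, -9, 5, 7, -11, 2] → sum 9
[-9, 5, 7, -11, 2, -3] → sum -9
[5, 7, -11, 2, -3, -6] → sum -6
[7, -11, 2, -3, -6, 7] → sum -4
[-11, 2, -3, -6, 7, 1] → sum -10
[2, -3, -6, 7, 1, -2] → sum -1
[-3, -6, 7, 1, -2, 4] → sum 1
[-6, 7, 1, -2, 4, -3] → sum 1
Least of these is -10.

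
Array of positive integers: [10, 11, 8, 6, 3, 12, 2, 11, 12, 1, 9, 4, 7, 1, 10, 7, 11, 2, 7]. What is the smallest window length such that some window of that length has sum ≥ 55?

8

Extend right; whenever the sum reaches 55, record the length and shrink from the left:
add 10: running sum 10 < 55
add 11: running sum 21 < 55
add 8: running sum 29 < 55
add 6: running sum 35 < 55
add 3: running sum 38 < 55
add 12: running sum 50 < 55
add 2: running sum 52 < 55
end 7: [10, 11, 8, 6, 3, 12, 2, 11] sum 63, len 8
end 8: [11, 8, 6, 3, 12, 2, 11, 12] sum 65, len 8
end 9: [8, 6, 3, 12, 2, 11, 12, 1] sum 55, len 8
end 10: [6, 3, 12, 2, 11, 12, 1, 9] sum 56, len 8
end 11: [6, 3, 12, 2, 11, 12, 1, 9, 4] sum 60, len 9
end 12: [12, 2, 11, 12, 1, 9, 4, 7] sum 58, len 8
end 13: [12, 2, 11, 12, 1, 9, 4, 7, 1] sum 59, len 9
end 14: [11, 12, 1, 9, 4, 7, 1, 10] sum 55, len 8
end 15: [11, 12, 1, 9, 4, 7, 1, 10, 7] sum 62, len 9
end 16: [12, 1, 9, 4, 7, 1, 10, 7, 11] sum 62, len 9
end 17: [12, 1, 9, 4, 7, 1, 10, 7, 11, 2] sum 64, len 10
end 18: [9, 4, 7, 1, 10, 7, 11, 2, 7] sum 58, len 9
Shortest qualifying length: 8.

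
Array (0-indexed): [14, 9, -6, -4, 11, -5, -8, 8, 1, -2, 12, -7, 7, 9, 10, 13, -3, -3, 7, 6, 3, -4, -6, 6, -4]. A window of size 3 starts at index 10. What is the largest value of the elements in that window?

12

Elements at indices 10..12: 12, -7, 7
max(12, -7, 7) = 12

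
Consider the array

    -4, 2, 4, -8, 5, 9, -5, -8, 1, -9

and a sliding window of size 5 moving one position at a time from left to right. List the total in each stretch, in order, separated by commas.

-1, 12, 5, -7, 2, -12

Sliding a size-5 window across the 10 values:
[-4, 2, 4, -8, 5] → sum -1
[2, 4, -8, 5, 9] → sum 12
[4, -8, 5, 9, -5] → sum 5
[-8, 5, 9, -5, -8] → sum -7
[5, 9, -5, -8, 1] → sum 2
[9, -5, -8, 1, -9] → sum -12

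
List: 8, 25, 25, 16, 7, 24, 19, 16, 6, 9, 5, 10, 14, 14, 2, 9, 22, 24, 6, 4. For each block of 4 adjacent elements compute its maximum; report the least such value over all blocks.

Window maxs for each of the 17 positions:
[8, 25, 25, 16] → max 25
[25, 25, 16, 7] → max 25
[25, 16, 7, 24] → max 25
[16, 7, 24, 19] → max 24
[7, 24, 19, 16] → max 24
[24, 19, 16, 6] → max 24
[19, 16, 6, 9] → max 19
[16, 6, 9, 5] → max 16
[6, 9, 5, 10] → max 10
[9, 5, 10, 14] → max 14
[5, 10, 14, 14] → max 14
[10, 14, 14, 2] → max 14
[14, 14, 2, 9] → max 14
[14, 2, 9, 22] → max 22
[2, 9, 22, 24] → max 24
[9, 22, 24, 6] → max 24
[22, 24, 6, 4] → max 24
Least of these is 10.

10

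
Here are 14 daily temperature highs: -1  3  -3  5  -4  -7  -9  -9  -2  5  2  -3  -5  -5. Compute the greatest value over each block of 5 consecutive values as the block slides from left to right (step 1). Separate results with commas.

5, 5, 5, 5, -2, 5, 5, 5, 5, 5

-1 3 -3 5 -4 → max 5
3 -3 5 -4 -7 → max 5
-3 5 -4 -7 -9 → max 5
5 -4 -7 -9 -9 → max 5
-4 -7 -9 -9 -2 → max -2
-7 -9 -9 -2 5 → max 5
-9 -9 -2 5 2 → max 5
-9 -2 5 2 -3 → max 5
-2 5 2 -3 -5 → max 5
5 2 -3 -5 -5 → max 5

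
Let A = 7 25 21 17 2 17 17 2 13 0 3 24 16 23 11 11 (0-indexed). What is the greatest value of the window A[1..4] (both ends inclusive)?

25

Elements at indices 1..4: 25, 21, 17, 2
max(25, 21, 17, 2) = 25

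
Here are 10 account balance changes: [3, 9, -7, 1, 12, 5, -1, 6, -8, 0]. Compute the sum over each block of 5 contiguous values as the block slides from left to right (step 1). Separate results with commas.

3 9 -7 1 12 → sum 18
9 -7 1 12 5 → sum 20
-7 1 12 5 -1 → sum 10
1 12 5 -1 6 → sum 23
12 5 -1 6 -8 → sum 14
5 -1 6 -8 0 → sum 2

18, 20, 10, 23, 14, 2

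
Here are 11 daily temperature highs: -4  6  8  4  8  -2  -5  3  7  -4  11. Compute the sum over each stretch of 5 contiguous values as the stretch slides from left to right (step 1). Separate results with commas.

22, 24, 13, 8, 11, -1, 12

(-4, 6, 8, 4, 8) → sum 22
(6, 8, 4, 8, -2) → sum 24
(8, 4, 8, -2, -5) → sum 13
(4, 8, -2, -5, 3) → sum 8
(8, -2, -5, 3, 7) → sum 11
(-2, -5, 3, 7, -4) → sum -1
(-5, 3, 7, -4, 11) → sum 12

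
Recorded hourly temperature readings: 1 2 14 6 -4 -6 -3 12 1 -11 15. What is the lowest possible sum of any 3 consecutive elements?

-13

[1, 2, 14] → sum 17
[2, 14, 6] → sum 22
[14, 6, -4] → sum 16
[6, -4, -6] → sum -4
[-4, -6, -3] → sum -13
[-6, -3, 12] → sum 3
[-3, 12, 1] → sum 10
[12, 1, -11] → sum 2
[1, -11, 15] → sum 5
Lowest of these is -13.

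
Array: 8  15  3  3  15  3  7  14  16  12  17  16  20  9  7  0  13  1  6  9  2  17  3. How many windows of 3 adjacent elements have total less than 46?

[8, 15, 3] → sum 26  < 46 ✓
[15, 3, 3] → sum 21  < 46 ✓
[3, 3, 15] → sum 21  < 46 ✓
[3, 15, 3] → sum 21  < 46 ✓
[15, 3, 7] → sum 25  < 46 ✓
[3, 7, 14] → sum 24  < 46 ✓
[7, 14, 16] → sum 37  < 46 ✓
[14, 16, 12] → sum 42  < 46 ✓
[16, 12, 17] → sum 45  < 46 ✓
[12, 17, 16] → sum 45  < 46 ✓
[17, 16, 20] → sum 53
[16, 20, 9] → sum 45  < 46 ✓
[20, 9, 7] → sum 36  < 46 ✓
[9, 7, 0] → sum 16  < 46 ✓
[7, 0, 13] → sum 20  < 46 ✓
[0, 13, 1] → sum 14  < 46 ✓
[13, 1, 6] → sum 20  < 46 ✓
[1, 6, 9] → sum 16  < 46 ✓
[6, 9, 2] → sum 17  < 46 ✓
[9, 2, 17] → sum 28  < 46 ✓
[2, 17, 3] → sum 22  < 46 ✓
20 windows satisfy the condition.

20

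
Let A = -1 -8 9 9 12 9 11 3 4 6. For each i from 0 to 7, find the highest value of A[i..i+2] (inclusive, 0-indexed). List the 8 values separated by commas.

[-1, -8, 9] → max 9
[-8, 9, 9] → max 9
[9, 9, 12] → max 12
[9, 12, 9] → max 12
[12, 9, 11] → max 12
[9, 11, 3] → max 11
[11, 3, 4] → max 11
[3, 4, 6] → max 6

9, 9, 12, 12, 12, 11, 11, 6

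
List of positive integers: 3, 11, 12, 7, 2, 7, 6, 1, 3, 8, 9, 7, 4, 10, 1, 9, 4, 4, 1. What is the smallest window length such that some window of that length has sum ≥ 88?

14

Extend right; whenever the sum reaches 88, record the length and shrink from the left:
add 3: running sum 3 < 88
add 11: running sum 14 < 88
add 12: running sum 26 < 88
add 7: running sum 33 < 88
add 2: running sum 35 < 88
add 7: running sum 42 < 88
add 6: running sum 48 < 88
add 1: running sum 49 < 88
add 3: running sum 52 < 88
add 8: running sum 60 < 88
add 9: running sum 69 < 88
add 7: running sum 76 < 88
add 4: running sum 80 < 88
add 10: shortest ending here [3, 11, 12, 7, 2, 7, 6, 1, 3, 8, 9, 7, 4, 10] sum 90, len 14
add 1: shortest ending here [11, 12, 7, 2, 7, 6, 1, 3, 8, 9, 7, 4, 10, 1] sum 88, len 14
add 9: shortest ending here [11, 12, 7, 2, 7, 6, 1, 3, 8, 9, 7, 4, 10, 1, 9] sum 97, len 15
add 4: shortest ending here [12, 7, 2, 7, 6, 1, 3, 8, 9, 7, 4, 10, 1, 9, 4] sum 90, len 15
add 4: shortest ending here [12, 7, 2, 7, 6, 1, 3, 8, 9, 7, 4, 10, 1, 9, 4, 4] sum 94, len 16
add 1: shortest ending here [12, 7, 2, 7, 6, 1, 3, 8, 9, 7, 4, 10, 1, 9, 4, 4, 1] sum 95, len 17
Shortest qualifying length: 14.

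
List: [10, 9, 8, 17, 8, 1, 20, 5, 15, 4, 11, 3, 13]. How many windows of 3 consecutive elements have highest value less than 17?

5

(10, 9, 8) → max 10  < 17 ✓
(9, 8, 17) → max 17
(8, 17, 8) → max 17
(17, 8, 1) → max 17
(8, 1, 20) → max 20
(1, 20, 5) → max 20
(20, 5, 15) → max 20
(5, 15, 4) → max 15  < 17 ✓
(15, 4, 11) → max 15  < 17 ✓
(4, 11, 3) → max 11  < 17 ✓
(11, 3, 13) → max 13  < 17 ✓
5 windows satisfy the condition.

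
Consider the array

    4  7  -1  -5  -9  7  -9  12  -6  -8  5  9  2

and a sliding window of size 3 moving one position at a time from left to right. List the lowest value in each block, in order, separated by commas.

-1, -5, -9, -9, -9, -9, -9, -8, -8, -8, 2

4 7 -1 → min -1
7 -1 -5 → min -5
-1 -5 -9 → min -9
-5 -9 7 → min -9
-9 7 -9 → min -9
7 -9 12 → min -9
-9 12 -6 → min -9
12 -6 -8 → min -8
-6 -8 5 → min -8
-8 5 9 → min -8
5 9 2 → min 2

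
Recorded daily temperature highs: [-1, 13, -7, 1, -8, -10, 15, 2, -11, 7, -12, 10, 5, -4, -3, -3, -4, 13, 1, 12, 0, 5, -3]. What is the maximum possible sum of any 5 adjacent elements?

Each size-5 window and its sum:
(-1, 13, -7, 1, -8) → sum -2
(13, -7, 1, -8, -10) → sum -11
(-7, 1, -8, -10, 15) → sum -9
(1, -8, -10, 15, 2) → sum 0
(-8, -10, 15, 2, -11) → sum -12
(-10, 15, 2, -11, 7) → sum 3
(15, 2, -11, 7, -12) → sum 1
(2, -11, 7, -12, 10) → sum -4
(-11, 7, -12, 10, 5) → sum -1
(7, -12, 10, 5, -4) → sum 6
(-12, 10, 5, -4, -3) → sum -4
(10, 5, -4, -3, -3) → sum 5
(5, -4, -3, -3, -4) → sum -9
(-4, -3, -3, -4, 13) → sum -1
(-3, -3, -4, 13, 1) → sum 4
(-3, -4, 13, 1, 12) → sum 19
(-4, 13, 1, 12, 0) → sum 22
(13, 1, 12, 0, 5) → sum 31
(1, 12, 0, 5, -3) → sum 15
Maximum of these is 31.

31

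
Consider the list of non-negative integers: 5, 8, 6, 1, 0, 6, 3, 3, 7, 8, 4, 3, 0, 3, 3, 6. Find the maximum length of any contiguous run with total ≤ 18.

Extend to the right; shrink from the left whenever the sum exceeds 18:
add 5: [5] sum 5, len 1
add 8: [5, 8] sum 13, len 2
add 6: [8, 6] sum 14, len 2
add 1: [8, 6, 1] sum 15, len 3
add 0: [8, 6, 1, 0] sum 15, len 4
add 6: [6, 1, 0, 6] sum 13, len 4
add 3: [6, 1, 0, 6, 3] sum 16, len 5
add 3: [1, 0, 6, 3, 3] sum 13, len 5
add 7: [3, 3, 7] sum 13, len 3
add 8: [3, 7, 8] sum 18, len 3
add 4: [8, 4] sum 12, len 2
add 3: [8, 4, 3] sum 15, len 3
add 0: [8, 4, 3, 0] sum 15, len 4
add 3: [8, 4, 3, 0, 3] sum 18, len 5
add 3: [4, 3, 0, 3, 3] sum 13, len 5
add 6: [3, 0, 3, 3, 6] sum 15, len 5
Longest length seen: 5.

5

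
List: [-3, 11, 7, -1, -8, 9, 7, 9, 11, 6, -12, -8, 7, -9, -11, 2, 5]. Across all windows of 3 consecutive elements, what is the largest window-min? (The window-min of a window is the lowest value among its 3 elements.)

7

(-3, 11, 7) → min -3
(11, 7, -1) → min -1
(7, -1, -8) → min -8
(-1, -8, 9) → min -8
(-8, 9, 7) → min -8
(9, 7, 9) → min 7
(7, 9, 11) → min 7
(9, 11, 6) → min 6
(11, 6, -12) → min -12
(6, -12, -8) → min -12
(-12, -8, 7) → min -12
(-8, 7, -9) → min -9
(7, -9, -11) → min -11
(-9, -11, 2) → min -11
(-11, 2, 5) → min -11
Largest of these is 7.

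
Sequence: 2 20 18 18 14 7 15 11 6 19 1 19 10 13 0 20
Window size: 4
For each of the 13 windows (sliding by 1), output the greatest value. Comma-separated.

2 20 18 18 → max 20
20 18 18 14 → max 20
18 18 14 7 → max 18
18 14 7 15 → max 18
14 7 15 11 → max 15
7 15 11 6 → max 15
15 11 6 19 → max 19
11 6 19 1 → max 19
6 19 1 19 → max 19
19 1 19 10 → max 19
1 19 10 13 → max 19
19 10 13 0 → max 19
10 13 0 20 → max 20

20, 20, 18, 18, 15, 15, 19, 19, 19, 19, 19, 19, 20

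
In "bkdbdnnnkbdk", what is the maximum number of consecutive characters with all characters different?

[b] len 1
[b, k] len 2
[b, k, d] len 3
[k, d, b] len 3
[b, d] len 2
[b, d, n] len 3
[n] len 1
[n] len 1
[n, k] len 2
[n, k, b] len 3
[n, k, b, d] len 4
[b, d, k] len 3
Longest all-distinct length: 4.

4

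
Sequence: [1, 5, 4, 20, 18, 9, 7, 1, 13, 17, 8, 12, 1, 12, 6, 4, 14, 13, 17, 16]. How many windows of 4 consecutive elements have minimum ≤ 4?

14

[1, 5, 4, 20] → min 1  ≤ 4 ✓
[5, 4, 20, 18] → min 4  ≤ 4 ✓
[4, 20, 18, 9] → min 4  ≤ 4 ✓
[20, 18, 9, 7] → min 7
[18, 9, 7, 1] → min 1  ≤ 4 ✓
[9, 7, 1, 13] → min 1  ≤ 4 ✓
[7, 1, 13, 17] → min 1  ≤ 4 ✓
[1, 13, 17, 8] → min 1  ≤ 4 ✓
[13, 17, 8, 12] → min 8
[17, 8, 12, 1] → min 1  ≤ 4 ✓
[8, 12, 1, 12] → min 1  ≤ 4 ✓
[12, 1, 12, 6] → min 1  ≤ 4 ✓
[1, 12, 6, 4] → min 1  ≤ 4 ✓
[12, 6, 4, 14] → min 4  ≤ 4 ✓
[6, 4, 14, 13] → min 4  ≤ 4 ✓
[4, 14, 13, 17] → min 4  ≤ 4 ✓
[14, 13, 17, 16] → min 13
14 windows satisfy the condition.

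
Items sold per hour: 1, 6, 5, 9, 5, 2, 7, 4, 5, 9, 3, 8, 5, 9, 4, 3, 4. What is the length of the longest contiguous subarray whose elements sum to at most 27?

→ 1: sum 1, len 1
→ 6: sum 7, len 2
→ 5: sum 12, len 3
→ 9: sum 21, len 4
→ 5: sum 26, len 5
→ 2 (dropped 1): sum 27, len 5
→ 7 (dropped 6, 5): sum 23, len 4
→ 4: sum 27, len 5
→ 5 (dropped 9): sum 23, len 5
→ 9 (dropped 5): sum 27, len 5
→ 3 (dropped 2, 7): sum 21, len 4
→ 8 (dropped 4): sum 25, len 4
→ 5 (dropped 5): sum 25, len 4
→ 9 (dropped 9): sum 25, len 4
→ 4 (dropped 3): sum 26, len 4
→ 3 (dropped 8): sum 21, len 4
→ 4: sum 25, len 5
Longest length seen: 5.

5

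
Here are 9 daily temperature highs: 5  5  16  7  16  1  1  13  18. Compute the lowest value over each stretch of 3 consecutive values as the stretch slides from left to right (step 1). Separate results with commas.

Sliding a size-3 window across the 9 values:
[5, 5, 16] → min 5
[5, 16, 7] → min 5
[16, 7, 16] → min 7
[7, 16, 1] → min 1
[16, 1, 1] → min 1
[1, 1, 13] → min 1
[1, 13, 18] → min 1

5, 5, 7, 1, 1, 1, 1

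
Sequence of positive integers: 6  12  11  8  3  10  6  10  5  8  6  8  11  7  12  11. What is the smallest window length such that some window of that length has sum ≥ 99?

add 6: running sum 6 < 99
add 12: running sum 18 < 99
add 11: running sum 29 < 99
add 8: running sum 37 < 99
add 3: running sum 40 < 99
add 10: running sum 50 < 99
add 6: running sum 56 < 99
add 10: running sum 66 < 99
add 5: running sum 71 < 99
add 8: running sum 79 < 99
add 6: running sum 85 < 99
add 8: running sum 93 < 99
end 12: [6, 12, 11, 8, 3, 10, 6, 10, 5, 8, 6, 8, 11] sum 104, len 13
end 13: [12, 11, 8, 3, 10, 6, 10, 5, 8, 6, 8, 11, 7] sum 105, len 13
end 14: [11, 8, 3, 10, 6, 10, 5, 8, 6, 8, 11, 7, 12] sum 105, len 13
end 15: [8, 3, 10, 6, 10, 5, 8, 6, 8, 11, 7, 12, 11] sum 105, len 13
Shortest qualifying length: 13.

13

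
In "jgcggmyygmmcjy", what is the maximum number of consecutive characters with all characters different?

[j] len 1
[j, g] len 2
[j, g, c] len 3
[c, g] len 2
[g] len 1
[g, m] len 2
[g, m, y] len 3
[y] len 1
[y, g] len 2
[y, g, m] len 3
[m] len 1
[m, c] len 2
[m, c, j] len 3
[m, c, j, y] len 4
Longest all-distinct length: 4.

4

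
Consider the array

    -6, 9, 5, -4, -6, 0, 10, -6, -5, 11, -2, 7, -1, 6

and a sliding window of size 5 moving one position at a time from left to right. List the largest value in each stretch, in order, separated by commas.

Sliding a size-5 window across the 14 values:
-6 9 5 -4 -6 → max 9
9 5 -4 -6 0 → max 9
5 -4 -6 0 10 → max 10
-4 -6 0 10 -6 → max 10
-6 0 10 -6 -5 → max 10
0 10 -6 -5 11 → max 11
10 -6 -5 11 -2 → max 11
-6 -5 11 -2 7 → max 11
-5 11 -2 7 -1 → max 11
11 -2 7 -1 6 → max 11

9, 9, 10, 10, 10, 11, 11, 11, 11, 11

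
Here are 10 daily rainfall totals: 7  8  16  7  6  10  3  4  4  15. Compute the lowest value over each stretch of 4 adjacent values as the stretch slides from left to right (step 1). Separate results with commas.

7, 6, 6, 3, 3, 3, 3

(7, 8, 16, 7) → min 7
(8, 16, 7, 6) → min 6
(16, 7, 6, 10) → min 6
(7, 6, 10, 3) → min 3
(6, 10, 3, 4) → min 3
(10, 3, 4, 4) → min 3
(3, 4, 4, 15) → min 3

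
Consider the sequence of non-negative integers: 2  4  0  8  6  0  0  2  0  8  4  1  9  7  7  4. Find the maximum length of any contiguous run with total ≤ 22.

→ 2: sum 2, len 1
→ 4: sum 6, len 2
→ 0: sum 6, len 3
→ 8: sum 14, len 4
→ 6: sum 20, len 5
→ 0: sum 20, len 6
→ 0: sum 20, len 7
→ 2: sum 22, len 8
→ 0: sum 22, len 9
→ 8 (dropped 2, 4, 0, 8): sum 16, len 6
→ 4: sum 20, len 7
→ 1: sum 21, len 8
→ 9 (dropped 6, 0, 0, 2): sum 22, len 5
→ 7 (dropped 0, 8): sum 21, len 4
→ 7 (dropped 4, 1, 9): sum 14, len 2
→ 4: sum 18, len 3
Longest length seen: 9.

9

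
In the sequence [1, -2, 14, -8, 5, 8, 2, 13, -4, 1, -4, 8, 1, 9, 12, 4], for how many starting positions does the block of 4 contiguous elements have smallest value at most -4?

10

[1, -2, 14, -8] → min -8  ≤ -4 ✓
[-2, 14, -8, 5] → min -8  ≤ -4 ✓
[14, -8, 5, 8] → min -8  ≤ -4 ✓
[-8, 5, 8, 2] → min -8  ≤ -4 ✓
[5, 8, 2, 13] → min 2
[8, 2, 13, -4] → min -4  ≤ -4 ✓
[2, 13, -4, 1] → min -4  ≤ -4 ✓
[13, -4, 1, -4] → min -4  ≤ -4 ✓
[-4, 1, -4, 8] → min -4  ≤ -4 ✓
[1, -4, 8, 1] → min -4  ≤ -4 ✓
[-4, 8, 1, 9] → min -4  ≤ -4 ✓
[8, 1, 9, 12] → min 1
[1, 9, 12, 4] → min 1
10 windows satisfy the condition.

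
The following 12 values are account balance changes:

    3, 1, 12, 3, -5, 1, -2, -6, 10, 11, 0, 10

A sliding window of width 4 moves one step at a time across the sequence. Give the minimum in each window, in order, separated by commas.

(3, 1, 12, 3) → min 1
(1, 12, 3, -5) → min -5
(12, 3, -5, 1) → min -5
(3, -5, 1, -2) → min -5
(-5, 1, -2, -6) → min -6
(1, -2, -6, 10) → min -6
(-2, -6, 10, 11) → min -6
(-6, 10, 11, 0) → min -6
(10, 11, 0, 10) → min 0

1, -5, -5, -5, -6, -6, -6, -6, 0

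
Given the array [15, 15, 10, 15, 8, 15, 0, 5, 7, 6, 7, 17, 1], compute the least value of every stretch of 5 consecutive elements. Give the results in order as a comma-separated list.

(15, 15, 10, 15, 8) → min 8
(15, 10, 15, 8, 15) → min 8
(10, 15, 8, 15, 0) → min 0
(15, 8, 15, 0, 5) → min 0
(8, 15, 0, 5, 7) → min 0
(15, 0, 5, 7, 6) → min 0
(0, 5, 7, 6, 7) → min 0
(5, 7, 6, 7, 17) → min 5
(7, 6, 7, 17, 1) → min 1

8, 8, 0, 0, 0, 0, 0, 5, 1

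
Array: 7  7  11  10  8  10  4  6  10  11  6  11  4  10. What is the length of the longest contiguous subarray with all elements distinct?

4

[7] len 1
[7] len 1
[7, 11] len 2
[7, 11, 10] len 3
[7, 11, 10, 8] len 4
[8, 10] len 2
[8, 10, 4] len 3
[8, 10, 4, 6] len 4
[4, 6, 10] len 3
[4, 6, 10, 11] len 4
[10, 11, 6] len 3
[6, 11] len 2
[6, 11, 4] len 3
[6, 11, 4, 10] len 4
Longest all-distinct length: 4.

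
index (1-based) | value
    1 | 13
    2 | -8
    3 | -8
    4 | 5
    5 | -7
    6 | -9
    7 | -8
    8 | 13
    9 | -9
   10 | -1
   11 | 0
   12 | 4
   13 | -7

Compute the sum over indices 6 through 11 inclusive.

Elements at indices 6..11: -9, -8, 13, -9, -1, 0
sum(-9, -8, 13, -9, -1, 0) = -14

-14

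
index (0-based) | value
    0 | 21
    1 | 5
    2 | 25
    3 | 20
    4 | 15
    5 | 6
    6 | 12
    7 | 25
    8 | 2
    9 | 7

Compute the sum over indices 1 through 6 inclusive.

Elements at indices 1..6: 5, 25, 20, 15, 6, 12
sum(5, 25, 20, 15, 6, 12) = 83

83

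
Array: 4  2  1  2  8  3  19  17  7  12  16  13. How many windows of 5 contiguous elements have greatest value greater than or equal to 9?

4 2 1 2 8 → max 8
2 1 2 8 3 → max 8
1 2 8 3 19 → max 19  ≥ 9 ✓
2 8 3 19 17 → max 19  ≥ 9 ✓
8 3 19 17 7 → max 19  ≥ 9 ✓
3 19 17 7 12 → max 19  ≥ 9 ✓
19 17 7 12 16 → max 19  ≥ 9 ✓
17 7 12 16 13 → max 17  ≥ 9 ✓
6 windows satisfy the condition.

6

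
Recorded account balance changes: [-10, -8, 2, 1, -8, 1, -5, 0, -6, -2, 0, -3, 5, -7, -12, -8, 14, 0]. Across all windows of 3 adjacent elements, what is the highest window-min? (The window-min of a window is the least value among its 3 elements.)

-3

-10 -8 2 → min -10
-8 2 1 → min -8
2 1 -8 → min -8
1 -8 1 → min -8
-8 1 -5 → min -8
1 -5 0 → min -5
-5 0 -6 → min -6
0 -6 -2 → min -6
-6 -2 0 → min -6
-2 0 -3 → min -3
0 -3 5 → min -3
-3 5 -7 → min -7
5 -7 -12 → min -12
-7 -12 -8 → min -12
-12 -8 14 → min -12
-8 14 0 → min -8
Highest of these is -3.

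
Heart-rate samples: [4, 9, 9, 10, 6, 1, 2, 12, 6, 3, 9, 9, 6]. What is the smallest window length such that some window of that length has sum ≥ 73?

11

add 4: running sum 4 < 73
add 9: running sum 13 < 73
add 9: running sum 22 < 73
add 10: running sum 32 < 73
add 6: running sum 38 < 73
add 1: running sum 39 < 73
add 2: running sum 41 < 73
add 12: running sum 53 < 73
add 6: running sum 59 < 73
add 3: running sum 62 < 73
add 9: running sum 71 < 73
end 11: [9, 9, 10, 6, 1, 2, 12, 6, 3, 9, 9] sum 76, len 11
end 12: [9, 10, 6, 1, 2, 12, 6, 3, 9, 9, 6] sum 73, len 11
Shortest qualifying length: 11.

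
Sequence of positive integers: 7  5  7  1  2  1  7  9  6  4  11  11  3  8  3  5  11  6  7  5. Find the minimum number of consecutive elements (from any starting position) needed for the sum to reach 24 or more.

Extend right; whenever the sum reaches 24, record the length and shrink from the left:
add 7: running sum 7 < 24
add 5: running sum 12 < 24
add 7: running sum 19 < 24
add 1: running sum 20 < 24
add 2: running sum 22 < 24
add 1: running sum 23 < 24
add 7: shortest ending here [7, 5, 7, 1, 2, 1, 7] sum 30, len 7
add 9: shortest ending here [7, 1, 2, 1, 7, 9] sum 27, len 6
add 6: shortest ending here [2, 1, 7, 9, 6] sum 25, len 5
add 4: shortest ending here [7, 9, 6, 4] sum 26, len 4
add 11: shortest ending here [9, 6, 4, 11] sum 30, len 4
add 11: shortest ending here [4, 11, 11] sum 26, len 3
add 3: shortest ending here [11, 11, 3] sum 25, len 3
add 8: shortest ending here [11, 11, 3, 8] sum 33, len 4
add 3: shortest ending here [11, 3, 8, 3] sum 25, len 4
add 5: shortest ending here [11, 3, 8, 3, 5] sum 30, len 5
add 11: shortest ending here [8, 3, 5, 11] sum 27, len 4
add 6: shortest ending here [3, 5, 11, 6] sum 25, len 4
add 7: shortest ending here [11, 6, 7] sum 24, len 3
add 5: shortest ending here [11, 6, 7, 5] sum 29, len 4
Shortest qualifying length: 3.

3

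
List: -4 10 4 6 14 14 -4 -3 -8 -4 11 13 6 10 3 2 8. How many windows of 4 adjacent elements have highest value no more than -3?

1

-4 10 4 6 → max 10
10 4 6 14 → max 14
4 6 14 14 → max 14
6 14 14 -4 → max 14
14 14 -4 -3 → max 14
14 -4 -3 -8 → max 14
-4 -3 -8 -4 → max -3  ≤ -3 ✓
-3 -8 -4 11 → max 11
-8 -4 11 13 → max 13
-4 11 13 6 → max 13
11 13 6 10 → max 13
13 6 10 3 → max 13
6 10 3 2 → max 10
10 3 2 8 → max 10
1 window satisfy the condition.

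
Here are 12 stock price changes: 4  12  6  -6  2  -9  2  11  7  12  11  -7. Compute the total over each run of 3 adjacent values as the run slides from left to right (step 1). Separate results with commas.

22, 12, 2, -13, -5, 4, 20, 30, 30, 16

(4, 12, 6) → sum 22
(12, 6, -6) → sum 12
(6, -6, 2) → sum 2
(-6, 2, -9) → sum -13
(2, -9, 2) → sum -5
(-9, 2, 11) → sum 4
(2, 11, 7) → sum 20
(11, 7, 12) → sum 30
(7, 12, 11) → sum 30
(12, 11, -7) → sum 16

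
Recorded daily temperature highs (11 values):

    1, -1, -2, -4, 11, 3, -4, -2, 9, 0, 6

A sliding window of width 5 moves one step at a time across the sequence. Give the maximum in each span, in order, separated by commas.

11, 11, 11, 11, 11, 9, 9

[1, -1, -2, -4, 11] → max 11
[-1, -2, -4, 11, 3] → max 11
[-2, -4, 11, 3, -4] → max 11
[-4, 11, 3, -4, -2] → max 11
[11, 3, -4, -2, 9] → max 11
[3, -4, -2, 9, 0] → max 9
[-4, -2, 9, 0, 6] → max 9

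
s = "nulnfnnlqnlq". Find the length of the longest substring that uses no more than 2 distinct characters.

[n] 1 distinct, len 1
[n, u] 2 distinct, len 2
[u, l] 2 distinct, len 2
[l, n] 2 distinct, len 2
[n, f] 2 distinct, len 2
[n, f, n] 2 distinct, len 3
[n, f, n, n] 2 distinct, len 4
[n, n, l] 2 distinct, len 3
[l, q] 2 distinct, len 2
[q, n] 2 distinct, len 2
[n, l] 2 distinct, len 2
[l, q] 2 distinct, len 2
Longest length with ≤2 distinct: 4.

4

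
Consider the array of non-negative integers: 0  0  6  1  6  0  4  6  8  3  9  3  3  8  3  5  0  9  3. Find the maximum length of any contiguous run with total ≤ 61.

[0] sum 0 len 1
[0, 0] sum 0 len 2
[0, 0, 6] sum 6 len 3
[0, 0, 6, 1] sum 7 len 4
[0, 0, 6, 1, 6] sum 13 len 5
[0, 0, 6, 1, 6, 0] sum 13 len 6
[0, 0, 6, 1, 6, 0, 4] sum 17 len 7
[0, 0, 6, 1, 6, 0, 4, 6] sum 23 len 8
[0, 0, 6, 1, 6, 0, 4, 6, 8] sum 31 len 9
[0, 0, 6, 1, 6, 0, 4, 6, 8, 3] sum 34 len 10
[0, 0, 6, 1, 6, 0, 4, 6, 8, 3, 9] sum 43 len 11
[0, 0, 6, 1, 6, 0, 4, 6, 8, 3, 9, 3] sum 46 len 12
[0, 0, 6, 1, 6, 0, 4, 6, 8, 3, 9, 3, 3] sum 49 len 13
[0, 0, 6, 1, 6, 0, 4, 6, 8, 3, 9, 3, 3, 8] sum 57 len 14
[0, 0, 6, 1, 6, 0, 4, 6, 8, 3, 9, 3, 3, 8, 3] sum 60 len 15
[1, 6, 0, 4, 6, 8, 3, 9, 3, 3, 8, 3, 5] sum 59 len 13
[1, 6, 0, 4, 6, 8, 3, 9, 3, 3, 8, 3, 5, 0] sum 59 len 14
[0, 4, 6, 8, 3, 9, 3, 3, 8, 3, 5, 0, 9] sum 61 len 13
[6, 8, 3, 9, 3, 3, 8, 3, 5, 0, 9, 3] sum 60 len 12
Longest length seen: 15.

15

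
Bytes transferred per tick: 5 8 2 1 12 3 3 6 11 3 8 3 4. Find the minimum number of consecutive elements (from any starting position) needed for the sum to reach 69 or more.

add 5: running sum 5 < 69
add 8: running sum 13 < 69
add 2: running sum 15 < 69
add 1: running sum 16 < 69
add 12: running sum 28 < 69
add 3: running sum 31 < 69
add 3: running sum 34 < 69
add 6: running sum 40 < 69
add 11: running sum 51 < 69
add 3: running sum 54 < 69
add 8: running sum 62 < 69
add 3: running sum 65 < 69
end 12: [5, 8, 2, 1, 12, 3, 3, 6, 11, 3, 8, 3, 4] sum 69, len 13
Shortest qualifying length: 13.

13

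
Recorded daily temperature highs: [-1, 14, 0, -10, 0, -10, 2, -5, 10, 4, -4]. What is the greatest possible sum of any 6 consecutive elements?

1

-1 14 0 -10 0 -10 → sum -7
14 0 -10 0 -10 2 → sum -4
0 -10 0 -10 2 -5 → sum -23
-10 0 -10 2 -5 10 → sum -13
0 -10 2 -5 10 4 → sum 1
-10 2 -5 10 4 -4 → sum -3
Greatest of these is 1.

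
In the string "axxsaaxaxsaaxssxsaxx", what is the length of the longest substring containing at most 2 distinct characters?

[a] 1 distinct, len 1
[a, x] 2 distinct, len 2
[a, x, x] 2 distinct, len 3
[x, x, s] 2 distinct, len 3
[s, a] 2 distinct, len 2
[s, a, a] 2 distinct, len 3
[a, a, x] 2 distinct, len 3
[a, a, x, a] 2 distinct, len 4
[a, a, x, a, x] 2 distinct, len 5
[x, s] 2 distinct, len 2
[s, a] 2 distinct, len 2
[s, a, a] 2 distinct, len 3
[a, a, x] 2 distinct, len 3
[x, s] 2 distinct, len 2
[x, s, s] 2 distinct, len 3
[x, s, s, x] 2 distinct, len 4
[x, s, s, x, s] 2 distinct, len 5
[s, a] 2 distinct, len 2
[a, x] 2 distinct, len 2
[a, x, x] 2 distinct, len 3
Longest length with ≤2 distinct: 5.

5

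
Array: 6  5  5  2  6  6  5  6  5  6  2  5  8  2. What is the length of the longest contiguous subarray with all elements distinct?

4

[6] len 1
[6, 5] len 2
[5] len 1
[5, 2] len 2
[5, 2, 6] len 3
[6] len 1
[6, 5] len 2
[5, 6] len 2
[6, 5] len 2
[5, 6] len 2
[5, 6, 2] len 3
[6, 2, 5] len 3
[6, 2, 5, 8] len 4
[5, 8, 2] len 3
Longest all-distinct length: 4.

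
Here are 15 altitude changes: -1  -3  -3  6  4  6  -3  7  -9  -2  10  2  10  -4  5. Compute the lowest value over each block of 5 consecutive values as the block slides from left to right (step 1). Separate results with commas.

(-1, -3, -3, 6, 4) → min -3
(-3, -3, 6, 4, 6) → min -3
(-3, 6, 4, 6, -3) → min -3
(6, 4, 6, -3, 7) → min -3
(4, 6, -3, 7, -9) → min -9
(6, -3, 7, -9, -2) → min -9
(-3, 7, -9, -2, 10) → min -9
(7, -9, -2, 10, 2) → min -9
(-9, -2, 10, 2, 10) → min -9
(-2, 10, 2, 10, -4) → min -4
(10, 2, 10, -4, 5) → min -4

-3, -3, -3, -3, -9, -9, -9, -9, -9, -4, -4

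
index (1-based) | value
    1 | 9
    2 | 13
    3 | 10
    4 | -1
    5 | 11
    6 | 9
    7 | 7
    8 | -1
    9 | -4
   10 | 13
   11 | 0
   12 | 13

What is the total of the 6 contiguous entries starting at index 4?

Elements at indices 4..9: -1, 11, 9, 7, -1, -4
sum(-1, 11, 9, 7, -1, -4) = 21

21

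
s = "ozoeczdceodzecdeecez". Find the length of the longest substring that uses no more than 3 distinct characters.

7

[o] 1 distinct, len 1
[o, z] 2 distinct, len 2
[o, z, o] 2 distinct, len 3
[o, z, o, e] 3 distinct, len 4
[o, e, c] 3 distinct, len 3
[e, c, z] 3 distinct, len 3
[c, z, d] 3 distinct, len 3
[c, z, d, c] 3 distinct, len 4
[d, c, e] 3 distinct, len 3
[c, e, o] 3 distinct, len 3
[e, o, d] 3 distinct, len 3
[o, d, z] 3 distinct, len 3
[d, z, e] 3 distinct, len 3
[z, e, c] 3 distinct, len 3
[e, c, d] 3 distinct, len 3
[e, c, d, e] 3 distinct, len 4
[e, c, d, e, e] 3 distinct, len 5
[e, c, d, e, e, c] 3 distinct, len 6
[e, c, d, e, e, c, e] 3 distinct, len 7
[e, e, c, e, z] 3 distinct, len 5
Longest length with ≤3 distinct: 7.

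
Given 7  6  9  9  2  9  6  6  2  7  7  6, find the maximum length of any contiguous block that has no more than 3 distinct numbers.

[7] 1 distinct, len 1
[7, 6] 2 distinct, len 2
[7, 6, 9] 3 distinct, len 3
[7, 6, 9, 9] 3 distinct, len 4
[6, 9, 9, 2] 3 distinct, len 4
[6, 9, 9, 2, 9] 3 distinct, len 5
[6, 9, 9, 2, 9, 6] 3 distinct, len 6
[6, 9, 9, 2, 9, 6, 6] 3 distinct, len 7
[6, 9, 9, 2, 9, 6, 6, 2] 3 distinct, len 8
[6, 6, 2, 7] 3 distinct, len 4
[6, 6, 2, 7, 7] 3 distinct, len 5
[6, 6, 2, 7, 7, 6] 3 distinct, len 6
Longest length with ≤3 distinct: 8.

8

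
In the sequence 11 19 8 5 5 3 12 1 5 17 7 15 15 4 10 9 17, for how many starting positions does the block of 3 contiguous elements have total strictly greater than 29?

6

[11, 19, 8] → sum 38  > 29 ✓
[19, 8, 5] → sum 32  > 29 ✓
[8, 5, 5] → sum 18
[5, 5, 3] → sum 13
[5, 3, 12] → sum 20
[3, 12, 1] → sum 16
[12, 1, 5] → sum 18
[1, 5, 17] → sum 23
[5, 17, 7] → sum 29
[17, 7, 15] → sum 39  > 29 ✓
[7, 15, 15] → sum 37  > 29 ✓
[15, 15, 4] → sum 34  > 29 ✓
[15, 4, 10] → sum 29
[4, 10, 9] → sum 23
[10, 9, 17] → sum 36  > 29 ✓
6 windows satisfy the condition.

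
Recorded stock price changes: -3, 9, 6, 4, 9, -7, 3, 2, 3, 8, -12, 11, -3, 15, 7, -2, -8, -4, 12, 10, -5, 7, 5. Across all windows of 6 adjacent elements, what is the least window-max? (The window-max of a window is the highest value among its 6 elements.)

8

Window maxs for each of the 18 positions:
[-3, 9, 6, 4, 9, -7] → max 9
[9, 6, 4, 9, -7, 3] → max 9
[6, 4, 9, -7, 3, 2] → max 9
[4, 9, -7, 3, 2, 3] → max 9
[9, -7, 3, 2, 3, 8] → max 9
[-7, 3, 2, 3, 8, -12] → max 8
[3, 2, 3, 8, -12, 11] → max 11
[2, 3, 8, -12, 11, -3] → max 11
[3, 8, -12, 11, -3, 15] → max 15
[8, -12, 11, -3, 15, 7] → max 15
[-12, 11, -3, 15, 7, -2] → max 15
[11, -3, 15, 7, -2, -8] → max 15
[-3, 15, 7, -2, -8, -4] → max 15
[15, 7, -2, -8, -4, 12] → max 15
[7, -2, -8, -4, 12, 10] → max 12
[-2, -8, -4, 12, 10, -5] → max 12
[-8, -4, 12, 10, -5, 7] → max 12
[-4, 12, 10, -5, 7, 5] → max 12
Least of these is 8.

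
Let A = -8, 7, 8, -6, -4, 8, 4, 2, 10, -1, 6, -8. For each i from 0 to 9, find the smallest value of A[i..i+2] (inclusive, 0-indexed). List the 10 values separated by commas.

-8, -6, -6, -6, -4, 2, 2, -1, -1, -8

[-8, 7, 8] → min -8
[7, 8, -6] → min -6
[8, -6, -4] → min -6
[-6, -4, 8] → min -6
[-4, 8, 4] → min -4
[8, 4, 2] → min 2
[4, 2, 10] → min 2
[2, 10, -1] → min -1
[10, -1, 6] → min -1
[-1, 6, -8] → min -8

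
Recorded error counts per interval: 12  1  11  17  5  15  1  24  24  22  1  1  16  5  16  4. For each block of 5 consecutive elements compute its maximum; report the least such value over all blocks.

(12, 1, 11, 17, 5) → max 17
(1, 11, 17, 5, 15) → max 17
(11, 17, 5, 15, 1) → max 17
(17, 5, 15, 1, 24) → max 24
(5, 15, 1, 24, 24) → max 24
(15, 1, 24, 24, 22) → max 24
(1, 24, 24, 22, 1) → max 24
(24, 24, 22, 1, 1) → max 24
(24, 22, 1, 1, 16) → max 24
(22, 1, 1, 16, 5) → max 22
(1, 1, 16, 5, 16) → max 16
(1, 16, 5, 16, 4) → max 16
Least of these is 16.

16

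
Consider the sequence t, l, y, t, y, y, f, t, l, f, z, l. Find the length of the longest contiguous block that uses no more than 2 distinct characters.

[t] 1 distinct, len 1
[t, l] 2 distinct, len 2
[l, y] 2 distinct, len 2
[y, t] 2 distinct, len 2
[y, t, y] 2 distinct, len 3
[y, t, y, y] 2 distinct, len 4
[y, y, f] 2 distinct, len 3
[f, t] 2 distinct, len 2
[t, l] 2 distinct, len 2
[l, f] 2 distinct, len 2
[f, z] 2 distinct, len 2
[z, l] 2 distinct, len 2
Longest length with ≤2 distinct: 4.

4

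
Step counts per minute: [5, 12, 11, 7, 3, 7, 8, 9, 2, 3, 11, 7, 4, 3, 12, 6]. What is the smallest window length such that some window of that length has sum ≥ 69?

10

add 5: running sum 5 < 69
add 12: running sum 17 < 69
add 11: running sum 28 < 69
add 7: running sum 35 < 69
add 3: running sum 38 < 69
add 7: running sum 45 < 69
add 8: running sum 53 < 69
add 9: running sum 62 < 69
add 2: running sum 64 < 69
add 3: running sum 67 < 69
end 10: [12, 11, 7, 3, 7, 8, 9, 2, 3, 11] sum 73, len 10
end 11: [12, 11, 7, 3, 7, 8, 9, 2, 3, 11, 7] sum 80, len 11
end 12: [11, 7, 3, 7, 8, 9, 2, 3, 11, 7, 4] sum 72, len 11
end 13: [11, 7, 3, 7, 8, 9, 2, 3, 11, 7, 4, 3] sum 75, len 12
end 14: [3, 7, 8, 9, 2, 3, 11, 7, 4, 3, 12] sum 69, len 11
end 15: [7, 8, 9, 2, 3, 11, 7, 4, 3, 12, 6] sum 72, len 11
Shortest qualifying length: 10.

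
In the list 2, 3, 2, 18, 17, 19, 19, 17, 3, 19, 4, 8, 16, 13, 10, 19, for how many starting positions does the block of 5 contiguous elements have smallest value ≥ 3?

9

2 3 2 18 17 → min 2
3 2 18 17 19 → min 2
2 18 17 19 19 → min 2
18 17 19 19 17 → min 17  ≥ 3 ✓
17 19 19 17 3 → min 3  ≥ 3 ✓
19 19 17 3 19 → min 3  ≥ 3 ✓
19 17 3 19 4 → min 3  ≥ 3 ✓
17 3 19 4 8 → min 3  ≥ 3 ✓
3 19 4 8 16 → min 3  ≥ 3 ✓
19 4 8 16 13 → min 4  ≥ 3 ✓
4 8 16 13 10 → min 4  ≥ 3 ✓
8 16 13 10 19 → min 8  ≥ 3 ✓
9 windows satisfy the condition.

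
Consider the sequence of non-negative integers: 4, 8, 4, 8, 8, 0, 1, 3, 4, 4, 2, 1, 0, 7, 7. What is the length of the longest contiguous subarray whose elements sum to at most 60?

14

→ 4: sum 4, len 1
→ 8: sum 12, len 2
→ 4: sum 16, len 3
→ 8: sum 24, len 4
→ 8: sum 32, len 5
→ 0: sum 32, len 6
→ 1: sum 33, len 7
→ 3: sum 36, len 8
→ 4: sum 40, len 9
→ 4: sum 44, len 10
→ 2: sum 46, len 11
→ 1: sum 47, len 12
→ 0: sum 47, len 13
→ 7: sum 54, len 14
→ 7 (dropped 4): sum 57, len 14
Longest length seen: 14.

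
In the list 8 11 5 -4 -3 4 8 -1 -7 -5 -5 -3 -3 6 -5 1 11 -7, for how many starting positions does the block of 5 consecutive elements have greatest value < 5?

8 11 5 -4 -3 → max 11
11 5 -4 -3 4 → max 11
5 -4 -3 4 8 → max 8
-4 -3 4 8 -1 → max 8
-3 4 8 -1 -7 → max 8
4 8 -1 -7 -5 → max 8
8 -1 -7 -5 -5 → max 8
-1 -7 -5 -5 -3 → max -1  < 5 ✓
-7 -5 -5 -3 -3 → max -3  < 5 ✓
-5 -5 -3 -3 6 → max 6
-5 -3 -3 6 -5 → max 6
-3 -3 6 -5 1 → max 6
-3 6 -5 1 11 → max 11
6 -5 1 11 -7 → max 11
2 windows satisfy the condition.

2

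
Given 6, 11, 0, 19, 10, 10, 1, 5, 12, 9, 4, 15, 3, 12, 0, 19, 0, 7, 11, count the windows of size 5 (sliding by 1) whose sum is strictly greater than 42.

[6, 11, 0, 19, 10] → sum 46  > 42 ✓
[11, 0, 19, 10, 10] → sum 50  > 42 ✓
[0, 19, 10, 10, 1] → sum 40
[19, 10, 10, 1, 5] → sum 45  > 42 ✓
[10, 10, 1, 5, 12] → sum 38
[10, 1, 5, 12, 9] → sum 37
[1, 5, 12, 9, 4] → sum 31
[5, 12, 9, 4, 15] → sum 45  > 42 ✓
[12, 9, 4, 15, 3] → sum 43  > 42 ✓
[9, 4, 15, 3, 12] → sum 43  > 42 ✓
[4, 15, 3, 12, 0] → sum 34
[15, 3, 12, 0, 19] → sum 49  > 42 ✓
[3, 12, 0, 19, 0] → sum 34
[12, 0, 19, 0, 7] → sum 38
[0, 19, 0, 7, 11] → sum 37
7 windows satisfy the condition.

7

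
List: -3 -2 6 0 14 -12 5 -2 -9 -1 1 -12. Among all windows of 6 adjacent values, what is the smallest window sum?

-18

Each size-6 window and its sum:
[-3, -2, 6, 0, 14, -12] → sum 3
[-2, 6, 0, 14, -12, 5] → sum 11
[6, 0, 14, -12, 5, -2] → sum 11
[0, 14, -12, 5, -2, -9] → sum -4
[14, -12, 5, -2, -9, -1] → sum -5
[-12, 5, -2, -9, -1, 1] → sum -18
[5, -2, -9, -1, 1, -12] → sum -18
Smallest of these is -18.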